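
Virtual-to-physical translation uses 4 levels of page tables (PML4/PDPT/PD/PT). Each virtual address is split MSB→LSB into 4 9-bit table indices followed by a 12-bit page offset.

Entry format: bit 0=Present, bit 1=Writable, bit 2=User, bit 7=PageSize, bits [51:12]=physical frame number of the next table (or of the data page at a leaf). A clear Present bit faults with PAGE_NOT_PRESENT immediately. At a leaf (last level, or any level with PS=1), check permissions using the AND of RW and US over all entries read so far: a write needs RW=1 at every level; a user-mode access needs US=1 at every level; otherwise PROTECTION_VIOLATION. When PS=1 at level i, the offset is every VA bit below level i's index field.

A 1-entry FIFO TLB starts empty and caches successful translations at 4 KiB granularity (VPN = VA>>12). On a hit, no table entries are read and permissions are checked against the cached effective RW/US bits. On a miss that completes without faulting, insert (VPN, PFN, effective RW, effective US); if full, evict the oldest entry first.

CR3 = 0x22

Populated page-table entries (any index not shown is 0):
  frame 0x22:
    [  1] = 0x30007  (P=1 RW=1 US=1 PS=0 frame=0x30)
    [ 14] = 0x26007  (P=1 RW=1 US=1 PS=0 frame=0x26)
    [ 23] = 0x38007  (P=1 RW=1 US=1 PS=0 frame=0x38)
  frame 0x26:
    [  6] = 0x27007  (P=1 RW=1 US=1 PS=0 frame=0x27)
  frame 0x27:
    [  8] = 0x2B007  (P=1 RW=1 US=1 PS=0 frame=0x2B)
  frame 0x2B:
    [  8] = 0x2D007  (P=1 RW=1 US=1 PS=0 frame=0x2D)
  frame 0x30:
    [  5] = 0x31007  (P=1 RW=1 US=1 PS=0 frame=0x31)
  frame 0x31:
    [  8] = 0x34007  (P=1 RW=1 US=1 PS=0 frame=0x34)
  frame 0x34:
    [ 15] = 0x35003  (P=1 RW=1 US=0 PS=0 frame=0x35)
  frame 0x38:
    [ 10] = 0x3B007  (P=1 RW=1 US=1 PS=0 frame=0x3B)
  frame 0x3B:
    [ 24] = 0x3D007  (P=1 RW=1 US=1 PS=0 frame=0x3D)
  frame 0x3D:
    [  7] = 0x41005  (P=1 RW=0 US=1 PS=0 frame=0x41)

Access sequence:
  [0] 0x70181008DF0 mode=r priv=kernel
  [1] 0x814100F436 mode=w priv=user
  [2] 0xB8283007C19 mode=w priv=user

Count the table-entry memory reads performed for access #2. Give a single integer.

Walk each access:
#0 VA=0x70181008DF0 (r,kernel):
  lvl0: tbl 0x22, slot 14 ⇒ 0x26007 (P1/RW1/US1/PS0)
  lvl1: tbl 0x26, slot 6 ⇒ 0x27007 (P1/RW1/US1/PS0)
  lvl2: tbl 0x27, slot 8 ⇒ 0x2B007 (P1/RW1/US1/PS0)
  lvl3: tbl 0x2B, slot 8 ⇒ 0x2D007 (P1/RW1/US1/PS0)
  ✓ 0x2DDF0  — 4 lookups
#1 VA=0x814100F436 (w,user):
  lvl0: tbl 0x22, slot 1 ⇒ 0x30007 (P1/RW1/US1/PS0)
  lvl1: tbl 0x30, slot 5 ⇒ 0x31007 (P1/RW1/US1/PS0)
  lvl2: tbl 0x31, slot 8 ⇒ 0x34007 (P1/RW1/US1/PS0)
  lvl3: tbl 0x34, slot 15 ⇒ 0x35003 (P1/RW1/US0/PS0)
  → PROTECTION_VIOLATION  (4 entries read)
#2 VA=0xB8283007C19 (w,user):
  lvl0: tbl 0x22, slot 23 ⇒ 0x38007 (P1/RW1/US1/PS0)
  lvl1: tbl 0x38, slot 10 ⇒ 0x3B007 (P1/RW1/US1/PS0)
  lvl2: tbl 0x3B, slot 24 ⇒ 0x3D007 (P1/RW1/US1/PS0)
  lvl3: tbl 0x3D, slot 7 ⇒ 0x41005 (P1/RW0/US1/PS0)
  → PROTECTION_VIOLATION  (4 entries read)

Entries read for #2: 4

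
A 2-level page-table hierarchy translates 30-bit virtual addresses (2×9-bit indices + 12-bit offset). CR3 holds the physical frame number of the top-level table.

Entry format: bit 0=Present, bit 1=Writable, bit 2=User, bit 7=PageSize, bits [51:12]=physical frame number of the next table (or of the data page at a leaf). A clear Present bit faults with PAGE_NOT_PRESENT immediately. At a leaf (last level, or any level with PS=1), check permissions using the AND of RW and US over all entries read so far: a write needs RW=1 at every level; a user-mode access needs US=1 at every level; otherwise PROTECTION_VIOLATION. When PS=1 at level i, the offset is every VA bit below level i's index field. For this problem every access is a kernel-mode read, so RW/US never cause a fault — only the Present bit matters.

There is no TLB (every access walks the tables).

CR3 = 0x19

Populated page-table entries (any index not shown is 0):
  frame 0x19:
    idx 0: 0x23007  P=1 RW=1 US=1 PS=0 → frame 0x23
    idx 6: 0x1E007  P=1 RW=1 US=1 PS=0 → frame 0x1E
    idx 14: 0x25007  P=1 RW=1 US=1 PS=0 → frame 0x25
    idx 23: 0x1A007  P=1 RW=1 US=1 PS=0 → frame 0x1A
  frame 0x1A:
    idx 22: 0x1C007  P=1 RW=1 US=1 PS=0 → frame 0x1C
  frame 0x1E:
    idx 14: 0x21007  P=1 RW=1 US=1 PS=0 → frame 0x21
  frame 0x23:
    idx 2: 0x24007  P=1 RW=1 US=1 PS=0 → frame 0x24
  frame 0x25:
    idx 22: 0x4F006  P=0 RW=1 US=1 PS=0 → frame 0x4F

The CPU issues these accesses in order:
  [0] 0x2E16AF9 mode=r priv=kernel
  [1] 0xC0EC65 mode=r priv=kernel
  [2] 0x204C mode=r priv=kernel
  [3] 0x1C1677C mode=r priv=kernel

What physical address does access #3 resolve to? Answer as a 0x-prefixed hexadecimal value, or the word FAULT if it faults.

Trace:
#0 VA=0x2E16AF9 (r,kernel):
  L0 @0x19[23] → 0x1A007  P=1,RW=1,US=1,PS=0
  L1 @0x1A[22] → 0x1C007  P=1,RW=1,US=1,PS=0
  ⇒ phys 0x1CAF9  [2 reads]
#1 VA=0xC0EC65 (r,kernel):
  L0 @0x19[6] → 0x1E007  P=1,RW=1,US=1,PS=0
  L1 @0x1E[14] → 0x21007  P=1,RW=1,US=1,PS=0
  ⇒ phys 0x21C65  [2 reads]
#2 VA=0x204C (r,kernel):
  L0 @0x19[0] → 0x23007  P=1,RW=1,US=1,PS=0
  L1 @0x23[2] → 0x24007  P=1,RW=1,US=1,PS=0
  ⇒ phys 0x2404C  [2 reads]
#3 VA=0x1C1677C (r,kernel):
  L0 @0x19[14] → 0x25007  P=1,RW=1,US=1,PS=0
  L1 @0x25[22] → 0x4F006  P=0,RW=1,US=1,PS=0
  → PAGE_NOT_PRESENT  (2 entries read)

Access #3 PA: FAULT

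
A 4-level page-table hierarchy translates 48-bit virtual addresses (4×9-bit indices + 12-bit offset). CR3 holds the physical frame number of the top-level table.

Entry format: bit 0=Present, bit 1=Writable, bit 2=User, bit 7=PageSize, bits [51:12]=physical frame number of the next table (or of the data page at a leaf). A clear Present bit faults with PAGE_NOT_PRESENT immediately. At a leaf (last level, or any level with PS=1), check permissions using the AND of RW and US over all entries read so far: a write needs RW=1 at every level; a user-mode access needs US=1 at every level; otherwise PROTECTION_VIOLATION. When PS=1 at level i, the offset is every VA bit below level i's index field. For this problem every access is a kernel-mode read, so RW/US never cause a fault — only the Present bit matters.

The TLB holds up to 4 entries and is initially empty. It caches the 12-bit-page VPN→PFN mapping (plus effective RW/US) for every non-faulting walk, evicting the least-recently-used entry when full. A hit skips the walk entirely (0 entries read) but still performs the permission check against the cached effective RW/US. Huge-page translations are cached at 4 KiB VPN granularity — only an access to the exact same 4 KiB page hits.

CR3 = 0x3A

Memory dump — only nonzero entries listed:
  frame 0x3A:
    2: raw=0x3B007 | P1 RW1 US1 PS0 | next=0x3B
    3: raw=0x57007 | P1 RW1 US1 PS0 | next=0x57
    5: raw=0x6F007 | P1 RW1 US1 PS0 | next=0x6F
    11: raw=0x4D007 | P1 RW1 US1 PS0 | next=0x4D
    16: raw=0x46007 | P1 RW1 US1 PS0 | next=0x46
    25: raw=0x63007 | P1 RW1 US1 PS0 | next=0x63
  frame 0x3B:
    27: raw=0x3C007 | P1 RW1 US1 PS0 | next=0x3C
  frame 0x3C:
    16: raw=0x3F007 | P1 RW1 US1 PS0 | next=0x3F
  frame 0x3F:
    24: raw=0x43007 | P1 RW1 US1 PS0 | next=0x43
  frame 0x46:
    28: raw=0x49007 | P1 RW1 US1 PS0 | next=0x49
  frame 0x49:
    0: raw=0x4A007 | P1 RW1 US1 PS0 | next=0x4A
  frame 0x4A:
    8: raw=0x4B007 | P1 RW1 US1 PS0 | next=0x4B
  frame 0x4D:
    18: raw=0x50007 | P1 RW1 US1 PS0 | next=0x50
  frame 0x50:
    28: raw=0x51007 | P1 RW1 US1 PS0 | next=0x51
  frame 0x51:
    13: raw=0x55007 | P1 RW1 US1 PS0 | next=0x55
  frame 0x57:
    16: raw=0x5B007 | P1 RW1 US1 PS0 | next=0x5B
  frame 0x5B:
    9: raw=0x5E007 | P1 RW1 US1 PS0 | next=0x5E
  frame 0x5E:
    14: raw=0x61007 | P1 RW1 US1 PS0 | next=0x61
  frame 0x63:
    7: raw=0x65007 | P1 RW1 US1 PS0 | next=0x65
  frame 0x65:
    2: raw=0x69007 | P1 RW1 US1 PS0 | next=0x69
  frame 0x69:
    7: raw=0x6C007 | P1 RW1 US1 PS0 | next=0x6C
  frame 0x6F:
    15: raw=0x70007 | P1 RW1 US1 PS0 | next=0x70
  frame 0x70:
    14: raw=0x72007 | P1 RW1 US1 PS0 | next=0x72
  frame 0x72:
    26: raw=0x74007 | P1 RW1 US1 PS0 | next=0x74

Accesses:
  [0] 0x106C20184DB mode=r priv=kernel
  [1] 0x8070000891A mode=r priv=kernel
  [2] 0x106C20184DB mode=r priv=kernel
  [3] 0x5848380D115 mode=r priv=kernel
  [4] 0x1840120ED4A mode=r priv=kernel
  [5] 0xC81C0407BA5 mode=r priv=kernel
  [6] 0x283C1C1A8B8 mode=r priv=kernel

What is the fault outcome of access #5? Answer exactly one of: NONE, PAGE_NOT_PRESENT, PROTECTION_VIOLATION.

Per-access translation:
#0 VA=0x106C20184DB (r,kernel):
  lvl0: tbl 0x3A, slot 2 ⇒ 0x3B007 (P1/RW1/US1/PS0)
  lvl1: tbl 0x3B, slot 27 ⇒ 0x3C007 (P1/RW1/US1/PS0)
  lvl2: tbl 0x3C, slot 16 ⇒ 0x3F007 (P1/RW1/US1/PS0)
  lvl3: tbl 0x3F, slot 24 ⇒ 0x43007 (P1/RW1/US1/PS0)
  ⇒ phys 0x434DB  [4 reads]
#1 VA=0x8070000891A (r,kernel):
  lvl0: tbl 0x3A, slot 16 ⇒ 0x46007 (P1/RW1/US1/PS0)
  lvl1: tbl 0x46, slot 28 ⇒ 0x49007 (P1/RW1/US1/PS0)
  lvl2: tbl 0x49, slot 0 ⇒ 0x4A007 (P1/RW1/US1/PS0)
  lvl3: tbl 0x4A, slot 8 ⇒ 0x4B007 (P1/RW1/US1/PS0)
  ⇒ phys 0x4B91A  [4 reads]
#2 VA=0x106C20184DB (r,kernel):
  TLB hit vpn=0x106C2018 → PA=0x434DB
#3 VA=0x5848380D115 (r,kernel):
  lvl0: tbl 0x3A, slot 11 ⇒ 0x4D007 (P1/RW1/US1/PS0)
  lvl1: tbl 0x4D, slot 18 ⇒ 0x50007 (P1/RW1/US1/PS0)
  lvl2: tbl 0x50, slot 28 ⇒ 0x51007 (P1/RW1/US1/PS0)
  lvl3: tbl 0x51, slot 13 ⇒ 0x55007 (P1/RW1/US1/PS0)
  ⇒ phys 0x55115  [4 reads]
#4 VA=0x1840120ED4A (r,kernel):
  lvl0: tbl 0x3A, slot 3 ⇒ 0x57007 (P1/RW1/US1/PS0)
  lvl1: tbl 0x57, slot 16 ⇒ 0x5B007 (P1/RW1/US1/PS0)
  lvl2: tbl 0x5B, slot 9 ⇒ 0x5E007 (P1/RW1/US1/PS0)
  lvl3: tbl 0x5E, slot 14 ⇒ 0x61007 (P1/RW1/US1/PS0)
  ⇒ phys 0x61D4A  [4 reads]
#5 VA=0xC81C0407BA5 (r,kernel):
  lvl0: tbl 0x3A, slot 25 ⇒ 0x63007 (P1/RW1/US1/PS0)
  lvl1: tbl 0x63, slot 7 ⇒ 0x65007 (P1/RW1/US1/PS0)
  lvl2: tbl 0x65, slot 2 ⇒ 0x69007 (P1/RW1/US1/PS0)
  lvl3: tbl 0x69, slot 7 ⇒ 0x6C007 (P1/RW1/US1/PS0)
  ⇒ phys 0x6CBA5  [4 reads]
#6 VA=0x283C1C1A8B8 (r,kernel):
  lvl0: tbl 0x3A, slot 5 ⇒ 0x6F007 (P1/RW1/US1/PS0)
  lvl1: tbl 0x6F, slot 15 ⇒ 0x70007 (P1/RW1/US1/PS0)
  lvl2: tbl 0x70, slot 14 ⇒ 0x72007 (P1/RW1/US1/PS0)
  lvl3: tbl 0x72, slot 26 ⇒ 0x74007 (P1/RW1/US1/PS0)
  ⇒ phys 0x748B8  [4 reads]

Access #5 fault: NONE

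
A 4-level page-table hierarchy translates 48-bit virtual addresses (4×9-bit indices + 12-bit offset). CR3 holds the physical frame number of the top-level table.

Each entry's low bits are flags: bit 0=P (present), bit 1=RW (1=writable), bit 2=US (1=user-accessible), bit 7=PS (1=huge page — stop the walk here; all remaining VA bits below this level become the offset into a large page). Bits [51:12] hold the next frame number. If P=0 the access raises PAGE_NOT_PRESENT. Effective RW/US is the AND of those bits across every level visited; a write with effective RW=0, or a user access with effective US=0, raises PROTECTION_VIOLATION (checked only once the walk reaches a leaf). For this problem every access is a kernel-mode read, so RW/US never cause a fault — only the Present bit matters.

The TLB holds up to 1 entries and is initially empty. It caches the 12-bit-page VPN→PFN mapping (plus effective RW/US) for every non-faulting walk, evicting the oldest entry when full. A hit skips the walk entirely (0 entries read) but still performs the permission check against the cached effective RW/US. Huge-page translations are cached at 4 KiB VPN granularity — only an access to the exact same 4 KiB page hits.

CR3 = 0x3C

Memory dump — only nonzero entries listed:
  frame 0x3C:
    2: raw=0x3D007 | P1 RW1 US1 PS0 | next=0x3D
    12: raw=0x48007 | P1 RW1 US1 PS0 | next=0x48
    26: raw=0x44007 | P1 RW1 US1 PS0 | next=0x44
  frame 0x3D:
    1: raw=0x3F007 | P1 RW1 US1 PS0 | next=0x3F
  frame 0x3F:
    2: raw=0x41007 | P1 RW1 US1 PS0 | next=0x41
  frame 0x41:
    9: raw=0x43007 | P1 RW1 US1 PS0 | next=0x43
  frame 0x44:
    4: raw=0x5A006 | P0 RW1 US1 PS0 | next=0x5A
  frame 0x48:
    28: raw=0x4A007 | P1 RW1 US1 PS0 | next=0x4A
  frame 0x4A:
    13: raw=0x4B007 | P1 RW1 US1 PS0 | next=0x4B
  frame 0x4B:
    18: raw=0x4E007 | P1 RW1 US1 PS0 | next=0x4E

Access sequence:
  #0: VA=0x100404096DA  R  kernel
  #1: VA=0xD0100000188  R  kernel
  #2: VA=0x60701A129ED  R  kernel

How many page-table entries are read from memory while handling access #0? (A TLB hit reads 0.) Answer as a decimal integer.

Walk each access:
#0 VA=0x100404096DA (r,kernel):
  L0: frame=0x3C idx=2 entry=0x3D007 [P=1 RW=1 US=1 PS=0]
  L1: frame=0x3D idx=1 entry=0x3F007 [P=1 RW=1 US=1 PS=0]
  L2: frame=0x3F idx=2 entry=0x41007 [P=1 RW=1 US=1 PS=0]
  L3: frame=0x41 idx=9 entry=0x43007 [P=1 RW=1 US=1 PS=0]
  ✓ 0x436DA  — 4 lookups
#1 VA=0xD0100000188 (r,kernel):
  L0: frame=0x3C idx=26 entry=0x44007 [P=1 RW=1 US=1 PS=0]
  L1: frame=0x44 idx=4 entry=0x5A006 [P=0 RW=1 US=1 PS=0]
  ✗ PAGE_NOT_PRESENT  [2 reads]
#2 VA=0x60701A129ED (r,kernel):
  L0: frame=0x3C idx=12 entry=0x48007 [P=1 RW=1 US=1 PS=0]
  L1: frame=0x48 idx=28 entry=0x4A007 [P=1 RW=1 US=1 PS=0]
  L2: frame=0x4A idx=13 entry=0x4B007 [P=1 RW=1 US=1 PS=0]
  L3: frame=0x4B idx=18 entry=0x4E007 [P=1 RW=1 US=1 PS=0]
  ✓ 0x4E9ED  — 4 lookups

Entries read for #0: 4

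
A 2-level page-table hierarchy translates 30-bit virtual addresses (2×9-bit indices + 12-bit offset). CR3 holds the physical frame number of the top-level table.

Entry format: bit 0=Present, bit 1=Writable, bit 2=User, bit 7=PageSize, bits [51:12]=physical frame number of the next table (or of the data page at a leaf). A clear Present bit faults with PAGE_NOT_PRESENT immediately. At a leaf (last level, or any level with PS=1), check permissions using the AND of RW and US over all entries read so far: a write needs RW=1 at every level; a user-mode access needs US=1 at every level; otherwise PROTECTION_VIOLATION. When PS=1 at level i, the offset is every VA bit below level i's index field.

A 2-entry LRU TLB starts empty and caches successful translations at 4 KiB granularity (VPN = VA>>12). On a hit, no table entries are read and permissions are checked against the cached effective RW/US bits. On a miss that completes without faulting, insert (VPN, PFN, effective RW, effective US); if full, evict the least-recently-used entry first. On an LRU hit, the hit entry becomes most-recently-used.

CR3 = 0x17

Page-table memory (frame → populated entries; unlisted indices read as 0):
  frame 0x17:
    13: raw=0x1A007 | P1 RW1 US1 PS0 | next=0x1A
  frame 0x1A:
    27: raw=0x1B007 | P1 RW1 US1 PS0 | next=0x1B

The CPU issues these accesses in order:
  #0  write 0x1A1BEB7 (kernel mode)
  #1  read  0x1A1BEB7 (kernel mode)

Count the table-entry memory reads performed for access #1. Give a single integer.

Per-access translation:
#0 VA=0x1A1BEB7 (w,kernel):
  L0 @0x17[13] → 0x1A007  P=1,RW=1,US=1,PS=0
  L1 @0x1A[27] → 0x1B007  P=1,RW=1,US=1,PS=0
  ✓ 0x1BEB7  — 2 lookups
#1 VA=0x1A1BEB7 (r,kernel):
  TLB hit vpn=0x1A1B → PA=0x1BEB7

Entries read for #1: 0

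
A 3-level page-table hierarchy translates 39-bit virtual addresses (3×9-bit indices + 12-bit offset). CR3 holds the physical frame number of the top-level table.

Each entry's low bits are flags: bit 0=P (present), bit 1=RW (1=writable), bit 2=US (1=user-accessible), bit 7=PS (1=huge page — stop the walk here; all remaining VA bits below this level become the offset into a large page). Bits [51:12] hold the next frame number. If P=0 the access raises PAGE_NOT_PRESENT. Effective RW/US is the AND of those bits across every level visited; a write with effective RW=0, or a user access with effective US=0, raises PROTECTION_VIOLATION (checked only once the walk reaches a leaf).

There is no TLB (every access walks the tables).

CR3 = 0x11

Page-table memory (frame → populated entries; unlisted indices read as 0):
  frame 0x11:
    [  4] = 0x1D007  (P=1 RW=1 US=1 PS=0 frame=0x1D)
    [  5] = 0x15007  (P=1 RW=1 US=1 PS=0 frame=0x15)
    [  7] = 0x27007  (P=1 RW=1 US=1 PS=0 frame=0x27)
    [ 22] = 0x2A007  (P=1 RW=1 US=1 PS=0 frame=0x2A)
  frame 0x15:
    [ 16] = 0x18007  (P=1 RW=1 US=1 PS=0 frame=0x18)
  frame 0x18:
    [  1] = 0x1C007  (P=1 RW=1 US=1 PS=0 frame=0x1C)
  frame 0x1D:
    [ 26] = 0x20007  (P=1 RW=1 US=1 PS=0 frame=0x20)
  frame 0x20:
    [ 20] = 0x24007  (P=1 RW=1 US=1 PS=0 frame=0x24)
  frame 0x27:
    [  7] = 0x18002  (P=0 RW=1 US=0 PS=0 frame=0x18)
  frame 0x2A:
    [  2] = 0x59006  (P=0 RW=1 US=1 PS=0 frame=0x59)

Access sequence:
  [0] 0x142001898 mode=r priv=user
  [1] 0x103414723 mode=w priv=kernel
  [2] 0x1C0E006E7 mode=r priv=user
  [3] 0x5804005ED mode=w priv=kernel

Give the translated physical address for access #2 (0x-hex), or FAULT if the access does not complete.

Trace:
#0 VA=0x142001898 (r,user):
  L0 @0x11[5] → 0x15007  P=1,RW=1,US=1,PS=0
  L1 @0x15[16] → 0x18007  P=1,RW=1,US=1,PS=0
  L2 @0x18[1] → 0x1C007  P=1,RW=1,US=1,PS=0
  → PA=0x1C898  (3 entries read)
#1 VA=0x103414723 (w,kernel):
  L0 @0x11[4] → 0x1D007  P=1,RW=1,US=1,PS=0
  L1 @0x1D[26] → 0x20007  P=1,RW=1,US=1,PS=0
  L2 @0x20[20] → 0x24007  P=1,RW=1,US=1,PS=0
  → PA=0x24723  (3 entries read)
#2 VA=0x1C0E006E7 (r,user):
  L0 @0x11[7] → 0x27007  P=1,RW=1,US=1,PS=0
  L1 @0x27[7] → 0x18002  P=0,RW=1,US=0,PS=0
  ⇒ fault: PAGE_NOT_PRESENT  — 2 lookups
#3 VA=0x5804005ED (w,kernel):
  L0 @0x11[22] → 0x2A007  P=1,RW=1,US=1,PS=0
  L1 @0x2A[2] → 0x59006  P=0,RW=1,US=1,PS=0
  ⇒ fault: PAGE_NOT_PRESENT  — 2 lookups

Access #2 PA: FAULT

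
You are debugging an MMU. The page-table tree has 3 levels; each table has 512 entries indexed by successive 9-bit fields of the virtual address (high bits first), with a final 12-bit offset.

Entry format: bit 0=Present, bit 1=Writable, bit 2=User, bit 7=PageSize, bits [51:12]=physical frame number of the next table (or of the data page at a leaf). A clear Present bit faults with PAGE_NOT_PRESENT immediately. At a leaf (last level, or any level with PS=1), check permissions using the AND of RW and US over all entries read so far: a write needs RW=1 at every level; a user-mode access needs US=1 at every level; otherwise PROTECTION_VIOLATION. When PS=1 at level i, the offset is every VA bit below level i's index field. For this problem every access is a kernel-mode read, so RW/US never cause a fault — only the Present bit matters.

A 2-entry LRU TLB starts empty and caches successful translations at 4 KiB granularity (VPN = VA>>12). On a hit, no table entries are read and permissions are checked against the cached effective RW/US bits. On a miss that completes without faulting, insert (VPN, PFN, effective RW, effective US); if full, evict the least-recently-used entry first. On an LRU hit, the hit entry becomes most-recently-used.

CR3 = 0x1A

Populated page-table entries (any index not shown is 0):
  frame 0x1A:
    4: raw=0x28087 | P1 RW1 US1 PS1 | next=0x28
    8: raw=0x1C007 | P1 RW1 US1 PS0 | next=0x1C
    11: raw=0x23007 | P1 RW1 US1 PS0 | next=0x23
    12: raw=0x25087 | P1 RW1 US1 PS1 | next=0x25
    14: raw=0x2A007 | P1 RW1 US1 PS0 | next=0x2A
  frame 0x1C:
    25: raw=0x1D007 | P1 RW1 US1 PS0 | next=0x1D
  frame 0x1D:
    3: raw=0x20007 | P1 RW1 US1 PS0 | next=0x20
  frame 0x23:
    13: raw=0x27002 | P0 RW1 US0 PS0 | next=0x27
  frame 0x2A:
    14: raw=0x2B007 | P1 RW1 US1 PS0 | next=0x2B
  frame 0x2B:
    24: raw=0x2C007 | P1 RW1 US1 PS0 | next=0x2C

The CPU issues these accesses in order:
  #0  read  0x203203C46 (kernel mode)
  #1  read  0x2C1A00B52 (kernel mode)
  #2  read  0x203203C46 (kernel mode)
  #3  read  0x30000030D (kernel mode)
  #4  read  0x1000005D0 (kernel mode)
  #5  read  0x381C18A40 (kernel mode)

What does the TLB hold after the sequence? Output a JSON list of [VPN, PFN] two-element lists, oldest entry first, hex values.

Trace:
#0 VA=0x203203C46 (r,kernel):
  [0] read 0x1A idx=8: raw=0x1C007 flags P=1 W=1 U=1 S=0
  [1] read 0x1C idx=25: raw=0x1D007 flags P=1 W=1 U=1 S=0
  [2] read 0x1D idx=3: raw=0x20007 flags P=1 W=1 U=1 S=0
  ✓ 0x20C46  — 3 lookups
#1 VA=0x2C1A00B52 (r,kernel):
  [0] read 0x1A idx=11: raw=0x23007 flags P=1 W=1 U=1 S=0
  [1] read 0x23 idx=13: raw=0x27002 flags P=0 W=1 U=0 S=0
  → PAGE_NOT_PRESENT  (2 entries read)
#2 VA=0x203203C46 (r,kernel):
  TLB hit vpn=0x203203 → PA=0x20C46
#3 VA=0x30000030D (r,kernel):
  [0] read 0x1A idx=12: raw=0x25087 flags P=1 W=1 U=1 S=1
  ✓ 0x2530D (huge @L0)  — 1 lookups
#4 VA=0x1000005D0 (r,kernel):
  [0] read 0x1A idx=4: raw=0x28087 flags P=1 W=1 U=1 S=1
  ✓ 0x285D0 (huge @L0)  — 1 lookups
#5 VA=0x381C18A40 (r,kernel):
  [0] read 0x1A idx=14: raw=0x2A007 flags P=1 W=1 U=1 S=0
  [1] read 0x2A idx=14: raw=0x2B007 flags P=1 W=1 U=1 S=0
  [2] read 0x2B idx=24: raw=0x2C007 flags P=1 W=1 U=1 S=0
  ✓ 0x2CA40  — 3 lookups

TLB: [["0x100000", "0x28"], ["0x381C18", "0x2C"]]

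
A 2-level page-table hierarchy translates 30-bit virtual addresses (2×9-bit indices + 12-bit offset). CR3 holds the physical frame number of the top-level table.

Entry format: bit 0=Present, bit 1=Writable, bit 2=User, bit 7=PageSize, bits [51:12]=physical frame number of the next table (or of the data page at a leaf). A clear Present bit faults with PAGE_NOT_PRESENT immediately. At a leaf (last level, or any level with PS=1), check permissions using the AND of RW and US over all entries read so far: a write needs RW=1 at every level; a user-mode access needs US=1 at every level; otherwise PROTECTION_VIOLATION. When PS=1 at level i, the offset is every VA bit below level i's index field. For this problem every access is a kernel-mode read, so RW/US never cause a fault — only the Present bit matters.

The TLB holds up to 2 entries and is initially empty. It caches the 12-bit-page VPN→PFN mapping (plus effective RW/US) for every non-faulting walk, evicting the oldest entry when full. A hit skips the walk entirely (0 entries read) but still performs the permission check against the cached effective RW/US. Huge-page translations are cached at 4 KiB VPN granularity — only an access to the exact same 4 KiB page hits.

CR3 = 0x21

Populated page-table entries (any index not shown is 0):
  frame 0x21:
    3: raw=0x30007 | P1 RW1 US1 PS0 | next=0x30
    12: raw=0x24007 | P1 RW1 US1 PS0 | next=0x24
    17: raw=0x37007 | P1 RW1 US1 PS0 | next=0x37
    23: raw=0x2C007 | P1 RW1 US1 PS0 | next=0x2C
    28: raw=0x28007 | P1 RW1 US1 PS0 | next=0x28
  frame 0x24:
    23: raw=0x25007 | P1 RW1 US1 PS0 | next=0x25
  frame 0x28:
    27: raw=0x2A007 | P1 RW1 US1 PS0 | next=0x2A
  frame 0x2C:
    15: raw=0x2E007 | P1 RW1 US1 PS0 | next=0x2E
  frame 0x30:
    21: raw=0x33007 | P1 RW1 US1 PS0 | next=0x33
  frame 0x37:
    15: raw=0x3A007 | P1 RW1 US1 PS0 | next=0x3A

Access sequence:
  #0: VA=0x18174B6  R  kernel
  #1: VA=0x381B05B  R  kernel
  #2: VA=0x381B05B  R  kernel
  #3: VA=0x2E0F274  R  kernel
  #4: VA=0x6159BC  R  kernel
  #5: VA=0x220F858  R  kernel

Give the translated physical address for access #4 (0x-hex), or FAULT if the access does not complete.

Walk each access:
#0 VA=0x18174B6 (r,kernel):
  lvl0: tbl 0x21, slot 12 ⇒ 0x24007 (P1/RW1/US1/PS0)
  lvl1: tbl 0x24, slot 23 ⇒ 0x25007 (P1/RW1/US1/PS0)
  → PA=0x254B6  (2 entries read)
#1 VA=0x381B05B (r,kernel):
  lvl0: tbl 0x21, slot 28 ⇒ 0x28007 (P1/RW1/US1/PS0)
  lvl1: tbl 0x28, slot 27 ⇒ 0x2A007 (P1/RW1/US1/PS0)
  → PA=0x2A05B  (2 entries read)
#2 VA=0x381B05B (r,kernel):
  TLB hit vpn=0x381B → PA=0x2A05B
#3 VA=0x2E0F274 (r,kernel):
  lvl0: tbl 0x21, slot 23 ⇒ 0x2C007 (P1/RW1/US1/PS0)
  lvl1: tbl 0x2C, slot 15 ⇒ 0x2E007 (P1/RW1/US1/PS0)
  → PA=0x2E274  (2 entries read)
#4 VA=0x6159BC (r,kernel):
  lvl0: tbl 0x21, slot 3 ⇒ 0x30007 (P1/RW1/US1/PS0)
  lvl1: tbl 0x30, slot 21 ⇒ 0x33007 (P1/RW1/US1/PS0)
  → PA=0x339BC  (2 entries read)
#5 VA=0x220F858 (r,kernel):
  lvl0: tbl 0x21, slot 17 ⇒ 0x37007 (P1/RW1/US1/PS0)
  lvl1: tbl 0x37, slot 15 ⇒ 0x3A007 (P1/RW1/US1/PS0)
  → PA=0x3A858  (2 entries read)

Access #4 PA: 0x339BC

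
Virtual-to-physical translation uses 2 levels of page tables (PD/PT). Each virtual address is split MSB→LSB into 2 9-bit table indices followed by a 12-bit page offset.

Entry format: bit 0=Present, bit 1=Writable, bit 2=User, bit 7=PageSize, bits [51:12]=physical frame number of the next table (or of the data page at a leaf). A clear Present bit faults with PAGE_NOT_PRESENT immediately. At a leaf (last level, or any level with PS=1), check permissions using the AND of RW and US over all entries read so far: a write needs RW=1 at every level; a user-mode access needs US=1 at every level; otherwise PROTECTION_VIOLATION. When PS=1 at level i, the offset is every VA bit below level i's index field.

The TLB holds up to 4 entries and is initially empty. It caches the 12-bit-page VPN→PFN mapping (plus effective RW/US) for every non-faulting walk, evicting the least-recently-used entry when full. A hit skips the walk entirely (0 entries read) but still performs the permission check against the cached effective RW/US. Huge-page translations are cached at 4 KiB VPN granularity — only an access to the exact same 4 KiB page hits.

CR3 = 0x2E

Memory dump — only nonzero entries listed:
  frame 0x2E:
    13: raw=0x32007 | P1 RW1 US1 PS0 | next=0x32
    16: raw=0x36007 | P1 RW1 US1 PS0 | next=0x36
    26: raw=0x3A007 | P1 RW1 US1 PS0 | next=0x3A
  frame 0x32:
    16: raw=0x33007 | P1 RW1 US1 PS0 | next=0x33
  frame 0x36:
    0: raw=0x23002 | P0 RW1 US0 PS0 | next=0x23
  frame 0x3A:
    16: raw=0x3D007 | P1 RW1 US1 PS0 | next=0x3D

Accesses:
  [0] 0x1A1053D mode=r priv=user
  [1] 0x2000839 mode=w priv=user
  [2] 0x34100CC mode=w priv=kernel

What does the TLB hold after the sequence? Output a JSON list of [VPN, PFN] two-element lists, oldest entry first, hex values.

Per-access translation:
#0 VA=0x1A1053D (r,user):
  L0 @0x2E[13] → 0x32007  P=1,RW=1,US=1,PS=0
  L1 @0x32[16] → 0x33007  P=1,RW=1,US=1,PS=0
  → PA=0x3353D  (2 entries read)
#1 VA=0x2000839 (w,user):
  L0 @0x2E[16] → 0x36007  P=1,RW=1,US=1,PS=0
  L1 @0x36[0] → 0x23002  P=0,RW=1,US=0,PS=0
  ⇒ fault: PAGE_NOT_PRESENT  — 2 lookups
#2 VA=0x34100CC (w,kernel):
  L0 @0x2E[26] → 0x3A007  P=1,RW=1,US=1,PS=0
  L1 @0x3A[16] → 0x3D007  P=1,RW=1,US=1,PS=0
  → PA=0x3D0CC  (2 entries read)

TLB: [["0x1A10", "0x33"], ["0x3410", "0x3D"]]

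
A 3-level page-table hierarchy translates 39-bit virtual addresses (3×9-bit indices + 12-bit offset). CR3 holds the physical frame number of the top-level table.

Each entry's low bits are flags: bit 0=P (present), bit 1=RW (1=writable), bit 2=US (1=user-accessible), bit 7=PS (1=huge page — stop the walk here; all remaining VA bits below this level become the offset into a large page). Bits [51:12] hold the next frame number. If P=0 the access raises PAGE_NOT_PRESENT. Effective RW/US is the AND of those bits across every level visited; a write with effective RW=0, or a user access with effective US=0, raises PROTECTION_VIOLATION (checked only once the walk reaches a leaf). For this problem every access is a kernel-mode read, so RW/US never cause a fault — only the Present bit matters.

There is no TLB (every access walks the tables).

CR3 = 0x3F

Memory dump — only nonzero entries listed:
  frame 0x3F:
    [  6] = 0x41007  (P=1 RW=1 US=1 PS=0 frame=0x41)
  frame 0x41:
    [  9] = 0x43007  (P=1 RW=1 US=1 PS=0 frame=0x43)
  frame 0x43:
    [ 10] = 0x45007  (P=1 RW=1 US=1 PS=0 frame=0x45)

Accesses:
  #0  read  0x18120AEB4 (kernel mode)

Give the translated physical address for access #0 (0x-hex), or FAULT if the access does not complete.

Walk each access:
#0 VA=0x18120AEB4 (r,kernel):
  lvl0: tbl 0x3F, slot 6 ⇒ 0x41007 (P1/RW1/US1/PS0)
  lvl1: tbl 0x41, slot 9 ⇒ 0x43007 (P1/RW1/US1/PS0)
  lvl2: tbl 0x43, slot 10 ⇒ 0x45007 (P1/RW1/US1/PS0)
  ✓ 0x45EB4  — 3 lookups

Access #0 PA: 0x45EB4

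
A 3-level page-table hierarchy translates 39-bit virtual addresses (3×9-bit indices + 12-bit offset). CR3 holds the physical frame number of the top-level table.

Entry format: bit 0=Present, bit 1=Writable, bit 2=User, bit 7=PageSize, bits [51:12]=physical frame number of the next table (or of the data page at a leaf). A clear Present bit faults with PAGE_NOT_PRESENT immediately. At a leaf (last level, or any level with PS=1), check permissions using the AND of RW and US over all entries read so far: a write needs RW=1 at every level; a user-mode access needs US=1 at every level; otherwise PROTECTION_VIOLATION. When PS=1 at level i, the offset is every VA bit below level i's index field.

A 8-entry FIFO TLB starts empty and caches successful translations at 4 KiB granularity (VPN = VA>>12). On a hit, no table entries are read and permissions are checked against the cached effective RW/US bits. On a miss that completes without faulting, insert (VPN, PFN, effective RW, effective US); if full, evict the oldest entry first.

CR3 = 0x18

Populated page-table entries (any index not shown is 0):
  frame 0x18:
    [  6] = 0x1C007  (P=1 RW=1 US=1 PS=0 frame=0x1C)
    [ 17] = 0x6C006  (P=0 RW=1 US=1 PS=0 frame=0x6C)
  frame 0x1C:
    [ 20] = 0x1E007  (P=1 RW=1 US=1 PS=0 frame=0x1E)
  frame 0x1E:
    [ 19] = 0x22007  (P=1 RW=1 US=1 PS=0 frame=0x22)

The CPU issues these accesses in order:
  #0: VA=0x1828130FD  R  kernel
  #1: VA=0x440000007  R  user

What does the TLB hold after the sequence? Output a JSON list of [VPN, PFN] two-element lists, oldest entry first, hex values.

Trace:
#0 VA=0x1828130FD (r,kernel):
  L0: frame=0x18 idx=6 entry=0x1C007 [P=1 RW=1 US=1 PS=0]
  L1: frame=0x1C idx=20 entry=0x1E007 [P=1 RW=1 US=1 PS=0]
  L2: frame=0x1E idx=19 entry=0x22007 [P=1 RW=1 US=1 PS=0]
  ⇒ phys 0x220FD  [3 reads]
#1 VA=0x440000007 (r,user):
  L0: frame=0x18 idx=17 entry=0x6C006 [P=0 RW=1 US=1 PS=0]
  → PAGE_NOT_PRESENT  (1 entries read)

TLB: [["0x182813", "0x22"]]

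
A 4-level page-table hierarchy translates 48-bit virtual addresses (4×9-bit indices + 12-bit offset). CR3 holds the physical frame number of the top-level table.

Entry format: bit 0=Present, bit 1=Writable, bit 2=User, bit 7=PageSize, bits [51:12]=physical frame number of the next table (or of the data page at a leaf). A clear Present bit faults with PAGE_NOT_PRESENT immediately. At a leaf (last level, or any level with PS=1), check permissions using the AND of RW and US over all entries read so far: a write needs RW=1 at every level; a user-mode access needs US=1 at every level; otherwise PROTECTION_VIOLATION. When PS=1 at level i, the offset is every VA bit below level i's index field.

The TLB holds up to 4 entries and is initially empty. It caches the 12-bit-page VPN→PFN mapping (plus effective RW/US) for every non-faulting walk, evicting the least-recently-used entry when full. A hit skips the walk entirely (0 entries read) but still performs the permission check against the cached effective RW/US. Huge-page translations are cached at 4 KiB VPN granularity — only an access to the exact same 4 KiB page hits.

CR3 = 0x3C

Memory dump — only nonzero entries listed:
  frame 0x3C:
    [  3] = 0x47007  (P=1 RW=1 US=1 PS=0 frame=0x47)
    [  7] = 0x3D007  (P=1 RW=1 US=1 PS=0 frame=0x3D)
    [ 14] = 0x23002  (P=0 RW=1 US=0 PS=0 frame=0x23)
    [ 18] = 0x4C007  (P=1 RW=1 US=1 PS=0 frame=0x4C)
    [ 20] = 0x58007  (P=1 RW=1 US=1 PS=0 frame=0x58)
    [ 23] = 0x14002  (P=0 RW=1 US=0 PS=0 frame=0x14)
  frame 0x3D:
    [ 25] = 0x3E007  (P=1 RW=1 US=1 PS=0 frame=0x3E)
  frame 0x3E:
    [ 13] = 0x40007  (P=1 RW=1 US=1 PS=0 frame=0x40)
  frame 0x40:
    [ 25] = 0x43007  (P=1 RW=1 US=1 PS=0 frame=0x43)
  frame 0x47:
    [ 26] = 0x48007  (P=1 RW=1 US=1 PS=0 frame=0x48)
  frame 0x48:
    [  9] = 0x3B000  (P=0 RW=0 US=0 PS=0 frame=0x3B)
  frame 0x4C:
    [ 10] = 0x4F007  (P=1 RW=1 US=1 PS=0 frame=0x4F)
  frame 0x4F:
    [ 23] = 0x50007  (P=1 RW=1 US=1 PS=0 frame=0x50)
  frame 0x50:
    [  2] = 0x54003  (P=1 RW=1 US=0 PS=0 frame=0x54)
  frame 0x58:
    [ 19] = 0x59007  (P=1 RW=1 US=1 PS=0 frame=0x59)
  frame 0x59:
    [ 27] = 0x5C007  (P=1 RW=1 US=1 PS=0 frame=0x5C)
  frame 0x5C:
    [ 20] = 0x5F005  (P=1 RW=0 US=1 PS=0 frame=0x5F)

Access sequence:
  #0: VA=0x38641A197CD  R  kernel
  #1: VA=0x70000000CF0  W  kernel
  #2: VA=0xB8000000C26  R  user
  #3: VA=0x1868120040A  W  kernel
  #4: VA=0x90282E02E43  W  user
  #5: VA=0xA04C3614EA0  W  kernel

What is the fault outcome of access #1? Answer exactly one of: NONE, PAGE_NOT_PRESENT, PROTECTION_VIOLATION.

Per-access translation:
#0 VA=0x38641A197CD (r,kernel):
  L0 @0x3C[7] → 0x3D007  P=1,RW=1,US=1,PS=0
  L1 @0x3D[25] → 0x3E007  P=1,RW=1,US=1,PS=0
  L2 @0x3E[13] → 0x40007  P=1,RW=1,US=1,PS=0
  L3 @0x40[25] → 0x43007  P=1,RW=1,US=1,PS=0
  ✓ 0x437CD  — 4 lookups
#1 VA=0x70000000CF0 (w,kernel):
  L0 @0x3C[14] → 0x23002  P=0,RW=1,US=0,PS=0
  → PAGE_NOT_PRESENT  (1 entries read)
#2 VA=0xB8000000C26 (r,user):
  L0 @0x3C[23] → 0x14002  P=0,RW=1,US=0,PS=0
  → PAGE_NOT_PRESENT  (1 entries read)
#3 VA=0x1868120040A (w,kernel):
  L0 @0x3C[3] → 0x47007  P=1,RW=1,US=1,PS=0
  L1 @0x47[26] → 0x48007  P=1,RW=1,US=1,PS=0
  L2 @0x48[9] → 0x3B000  P=0,RW=0,US=0,PS=0
  → PAGE_NOT_PRESENT  (3 entries read)
#4 VA=0x90282E02E43 (w,user):
  L0 @0x3C[18] → 0x4C007  P=1,RW=1,US=1,PS=0
  L1 @0x4C[10] → 0x4F007  P=1,RW=1,US=1,PS=0
  L2 @0x4F[23] → 0x50007  P=1,RW=1,US=1,PS=0
  L3 @0x50[2] → 0x54003  P=1,RW=1,US=0,PS=0
  → PROTECTION_VIOLATION  (4 entries read)
#5 VA=0xA04C3614EA0 (w,kernel):
  L0 @0x3C[20] → 0x58007  P=1,RW=1,US=1,PS=0
  L1 @0x58[19] → 0x59007  P=1,RW=1,US=1,PS=0
  L2 @0x59[27] → 0x5C007  P=1,RW=1,US=1,PS=0
  L3 @0x5C[20] → 0x5F005  P=1,RW=0,US=1,PS=0
  → PROTECTION_VIOLATION  (4 entries read)

Access #1 fault: PAGE_NOT_PRESENT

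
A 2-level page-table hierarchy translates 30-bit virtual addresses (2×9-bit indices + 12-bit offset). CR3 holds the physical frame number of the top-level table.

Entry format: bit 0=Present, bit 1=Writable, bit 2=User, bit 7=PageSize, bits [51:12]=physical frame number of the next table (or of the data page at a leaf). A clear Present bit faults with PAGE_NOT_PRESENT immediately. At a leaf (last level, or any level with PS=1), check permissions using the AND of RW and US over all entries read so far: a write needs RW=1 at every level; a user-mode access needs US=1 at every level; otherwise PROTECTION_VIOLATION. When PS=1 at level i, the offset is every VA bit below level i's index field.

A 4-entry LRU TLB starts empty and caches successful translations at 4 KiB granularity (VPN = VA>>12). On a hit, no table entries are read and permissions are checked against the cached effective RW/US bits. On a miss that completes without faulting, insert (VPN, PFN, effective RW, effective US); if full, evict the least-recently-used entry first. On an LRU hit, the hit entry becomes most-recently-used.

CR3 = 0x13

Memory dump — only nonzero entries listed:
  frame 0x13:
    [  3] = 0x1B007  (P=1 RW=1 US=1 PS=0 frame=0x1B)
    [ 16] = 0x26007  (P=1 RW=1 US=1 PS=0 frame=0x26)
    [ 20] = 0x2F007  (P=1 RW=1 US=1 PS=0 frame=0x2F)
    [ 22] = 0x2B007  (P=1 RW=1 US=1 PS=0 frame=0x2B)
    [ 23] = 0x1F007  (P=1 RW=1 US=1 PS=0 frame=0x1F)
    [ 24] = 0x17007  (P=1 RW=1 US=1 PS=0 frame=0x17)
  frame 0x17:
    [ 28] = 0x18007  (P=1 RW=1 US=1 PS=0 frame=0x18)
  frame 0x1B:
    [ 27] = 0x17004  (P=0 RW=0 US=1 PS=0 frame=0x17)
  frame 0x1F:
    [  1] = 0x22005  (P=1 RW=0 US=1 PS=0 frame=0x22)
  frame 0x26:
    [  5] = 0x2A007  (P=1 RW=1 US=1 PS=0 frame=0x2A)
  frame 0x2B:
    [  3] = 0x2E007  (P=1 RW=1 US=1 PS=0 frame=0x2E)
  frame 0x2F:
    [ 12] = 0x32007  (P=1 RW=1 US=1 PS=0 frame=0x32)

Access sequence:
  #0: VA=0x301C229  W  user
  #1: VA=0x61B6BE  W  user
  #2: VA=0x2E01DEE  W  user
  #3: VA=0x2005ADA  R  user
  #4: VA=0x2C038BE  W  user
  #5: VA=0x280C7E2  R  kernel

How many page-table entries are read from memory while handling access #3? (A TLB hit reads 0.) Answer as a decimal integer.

Per-access translation:
#0 VA=0x301C229 (w,user):
  L0 @0x13[24] → 0x17007  P=1,RW=1,US=1,PS=0
  L1 @0x17[28] → 0x18007  P=1,RW=1,US=1,PS=0
  ⇒ phys 0x18229  [2 reads]
#1 VA=0x61B6BE (w,user):
  L0 @0x13[3] → 0x1B007  P=1,RW=1,US=1,PS=0
  L1 @0x1B[27] → 0x17004  P=0,RW=0,US=1,PS=0
  ⇒ fault: PAGE_NOT_PRESENT  — 2 lookups
#2 VA=0x2E01DEE (w,user):
  L0 @0x13[23] → 0x1F007  P=1,RW=1,US=1,PS=0
  L1 @0x1F[1] → 0x22005  P=1,RW=0,US=1,PS=0
  ⇒ fault: PROTECTION_VIOLATION  — 2 lookups
#3 VA=0x2005ADA (r,user):
  L0 @0x13[16] → 0x26007  P=1,RW=1,US=1,PS=0
  L1 @0x26[5] → 0x2A007  P=1,RW=1,US=1,PS=0
  ⇒ phys 0x2AADA  [2 reads]
#4 VA=0x2C038BE (w,user):
  L0 @0x13[22] → 0x2B007  P=1,RW=1,US=1,PS=0
  L1 @0x2B[3] → 0x2E007  P=1,RW=1,US=1,PS=0
  ⇒ phys 0x2E8BE  [2 reads]
#5 VA=0x280C7E2 (r,kernel):
  L0 @0x13[20] → 0x2F007  P=1,RW=1,US=1,PS=0
  L1 @0x2F[12] → 0x32007  P=1,RW=1,US=1,PS=0
  ⇒ phys 0x327E2  [2 reads]

Entries read for #3: 2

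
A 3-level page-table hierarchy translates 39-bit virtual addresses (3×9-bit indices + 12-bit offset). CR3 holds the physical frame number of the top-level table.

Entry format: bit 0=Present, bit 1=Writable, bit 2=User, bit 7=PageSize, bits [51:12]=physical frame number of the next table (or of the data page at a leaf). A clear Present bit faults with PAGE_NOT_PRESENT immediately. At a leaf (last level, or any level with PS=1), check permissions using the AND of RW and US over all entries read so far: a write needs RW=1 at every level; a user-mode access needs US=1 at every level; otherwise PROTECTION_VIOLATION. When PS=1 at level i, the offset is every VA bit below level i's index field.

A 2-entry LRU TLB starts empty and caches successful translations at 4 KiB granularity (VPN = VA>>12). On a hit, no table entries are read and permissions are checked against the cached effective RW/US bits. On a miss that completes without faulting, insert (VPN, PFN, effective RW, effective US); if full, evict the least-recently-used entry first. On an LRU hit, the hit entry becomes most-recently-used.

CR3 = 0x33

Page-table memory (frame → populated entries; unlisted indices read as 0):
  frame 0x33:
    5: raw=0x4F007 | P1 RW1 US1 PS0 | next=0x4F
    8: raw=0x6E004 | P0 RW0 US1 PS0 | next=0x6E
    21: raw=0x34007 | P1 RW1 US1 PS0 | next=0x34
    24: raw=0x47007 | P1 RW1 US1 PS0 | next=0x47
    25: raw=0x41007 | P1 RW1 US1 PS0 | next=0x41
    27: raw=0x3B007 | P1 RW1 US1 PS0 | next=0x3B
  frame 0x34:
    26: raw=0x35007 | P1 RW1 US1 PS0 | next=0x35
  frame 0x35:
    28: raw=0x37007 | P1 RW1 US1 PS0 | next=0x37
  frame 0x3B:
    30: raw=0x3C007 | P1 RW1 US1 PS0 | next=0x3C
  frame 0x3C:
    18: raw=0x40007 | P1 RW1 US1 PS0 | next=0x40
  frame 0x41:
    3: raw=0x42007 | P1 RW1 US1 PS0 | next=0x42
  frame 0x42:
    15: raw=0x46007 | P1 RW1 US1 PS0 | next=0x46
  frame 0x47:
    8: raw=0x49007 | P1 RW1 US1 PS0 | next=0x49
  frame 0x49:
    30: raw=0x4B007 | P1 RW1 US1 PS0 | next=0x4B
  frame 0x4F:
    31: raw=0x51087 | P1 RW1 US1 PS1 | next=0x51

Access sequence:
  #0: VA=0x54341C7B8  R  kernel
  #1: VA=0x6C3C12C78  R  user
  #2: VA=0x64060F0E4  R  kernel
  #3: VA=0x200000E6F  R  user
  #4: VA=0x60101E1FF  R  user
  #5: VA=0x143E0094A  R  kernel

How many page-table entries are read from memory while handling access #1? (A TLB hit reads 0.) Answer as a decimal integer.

Walk each access:
#0 VA=0x54341C7B8 (r,kernel):
  L0: frame=0x33 idx=21 entry=0x34007 [P=1 RW=1 US=1 PS=0]
  L1: frame=0x34 idx=26 entry=0x35007 [P=1 RW=1 US=1 PS=0]
  L2: frame=0x35 idx=28 entry=0x37007 [P=1 RW=1 US=1 PS=0]
  ✓ 0x377B8  — 3 lookups
#1 VA=0x6C3C12C78 (r,user):
  L0: frame=0x33 idx=27 entry=0x3B007 [P=1 RW=1 US=1 PS=0]
  L1: frame=0x3B idx=30 entry=0x3C007 [P=1 RW=1 US=1 PS=0]
  L2: frame=0x3C idx=18 entry=0x40007 [P=1 RW=1 US=1 PS=0]
  ✓ 0x40C78  — 3 lookups
#2 VA=0x64060F0E4 (r,kernel):
  L0: frame=0x33 idx=25 entry=0x41007 [P=1 RW=1 US=1 PS=0]
  L1: frame=0x41 idx=3 entry=0x42007 [P=1 RW=1 US=1 PS=0]
  L2: frame=0x42 idx=15 entry=0x46007 [P=1 RW=1 US=1 PS=0]
  ✓ 0x460E4  — 3 lookups
#3 VA=0x200000E6F (r,user):
  L0: frame=0x33 idx=8 entry=0x6E004 [P=0 RW=0 US=1 PS=0]
  ⇒ fault: PAGE_NOT_PRESENT  — 1 lookups
#4 VA=0x60101E1FF (r,user):
  L0: frame=0x33 idx=24 entry=0x47007 [P=1 RW=1 US=1 PS=0]
  L1: frame=0x47 idx=8 entry=0x49007 [P=1 RW=1 US=1 PS=0]
  L2: frame=0x49 idx=30 entry=0x4B007 [P=1 RW=1 US=1 PS=0]
  ✓ 0x4B1FF  — 3 lookups
#5 VA=0x143E0094A (r,kernel):
  L0: frame=0x33 idx=5 entry=0x4F007 [P=1 RW=1 US=1 PS=0]
  L1: frame=0x4F idx=31 entry=0x51087 [P=1 RW=1 US=1 PS=1]
  ✓ 0x5194A (huge @L1)  — 2 lookups

Entries read for #1: 3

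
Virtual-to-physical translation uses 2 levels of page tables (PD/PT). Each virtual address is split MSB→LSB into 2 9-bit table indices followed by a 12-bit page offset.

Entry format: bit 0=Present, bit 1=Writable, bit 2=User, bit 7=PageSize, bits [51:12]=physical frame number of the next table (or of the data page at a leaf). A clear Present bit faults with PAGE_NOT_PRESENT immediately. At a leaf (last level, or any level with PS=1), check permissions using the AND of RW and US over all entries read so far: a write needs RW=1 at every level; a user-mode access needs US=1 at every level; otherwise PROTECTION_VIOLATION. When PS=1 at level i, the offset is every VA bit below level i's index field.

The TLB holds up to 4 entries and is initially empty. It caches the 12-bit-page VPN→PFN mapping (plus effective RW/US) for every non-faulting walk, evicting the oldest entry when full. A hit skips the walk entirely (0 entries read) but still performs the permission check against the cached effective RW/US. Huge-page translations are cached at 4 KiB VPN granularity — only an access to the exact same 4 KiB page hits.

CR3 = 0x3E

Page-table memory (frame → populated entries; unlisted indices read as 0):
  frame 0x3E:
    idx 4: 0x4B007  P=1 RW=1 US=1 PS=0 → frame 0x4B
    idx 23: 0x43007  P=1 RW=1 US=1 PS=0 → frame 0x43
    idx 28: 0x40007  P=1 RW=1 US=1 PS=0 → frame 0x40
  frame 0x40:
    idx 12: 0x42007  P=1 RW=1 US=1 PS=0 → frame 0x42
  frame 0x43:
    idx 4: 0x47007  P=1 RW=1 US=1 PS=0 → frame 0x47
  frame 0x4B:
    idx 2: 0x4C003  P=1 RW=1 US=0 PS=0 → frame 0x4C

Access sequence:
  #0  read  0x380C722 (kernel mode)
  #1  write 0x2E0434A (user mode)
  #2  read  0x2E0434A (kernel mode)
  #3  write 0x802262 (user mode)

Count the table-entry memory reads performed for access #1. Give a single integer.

Per-access translation:
#0 VA=0x380C722 (r,kernel):
  lvl0: tbl 0x3E, slot 28 ⇒ 0x40007 (P1/RW1/US1/PS0)
  lvl1: tbl 0x40, slot 12 ⇒ 0x42007 (P1/RW1/US1/PS0)
  ✓ 0x42722  — 2 lookups
#1 VA=0x2E0434A (w,user):
  lvl0: tbl 0x3E, slot 23 ⇒ 0x43007 (P1/RW1/US1/PS0)
  lvl1: tbl 0x43, slot 4 ⇒ 0x47007 (P1/RW1/US1/PS0)
  ✓ 0x4734A  — 2 lookups
#2 VA=0x2E0434A (r,kernel):
  TLB hit vpn=0x2E04 → PA=0x4734A
#3 VA=0x802262 (w,user):
  lvl0: tbl 0x3E, slot 4 ⇒ 0x4B007 (P1/RW1/US1/PS0)
  lvl1: tbl 0x4B, slot 2 ⇒ 0x4C003 (P1/RW1/US0/PS0)
  ✗ PROTECTION_VIOLATION  [2 reads]

Entries read for #1: 2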